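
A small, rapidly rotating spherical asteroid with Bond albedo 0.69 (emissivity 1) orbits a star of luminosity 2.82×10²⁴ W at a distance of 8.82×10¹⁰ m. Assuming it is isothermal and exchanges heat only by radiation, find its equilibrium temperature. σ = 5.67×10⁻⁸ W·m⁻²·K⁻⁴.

T ≈ 79.2 K

First find the stellar flux at distance d: S = L/(4πd²) = 2.82×10²⁴/(4π·(8.82×10¹⁰)²) = 28.85 W/m².
For an isothermal sphere, absorbed (1−a)S·πr² = emitted σ·4πr²·T⁴, so T⁴ = (1−a)S/(4σ).
T⁴ = 0.310·28.85/(4·5.67×10⁻⁸) = 3.943×10⁷ K⁴.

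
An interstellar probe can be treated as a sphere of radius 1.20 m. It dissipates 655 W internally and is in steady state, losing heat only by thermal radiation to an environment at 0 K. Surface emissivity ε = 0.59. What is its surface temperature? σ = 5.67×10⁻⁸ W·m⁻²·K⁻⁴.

T ≈ 181 K

Steady state: internal power = radiated power, P = εσA T⁴.
Radiating area A = 4πr² = 18.10 m².
T⁴ = P/(εσA) = 655/(0.59·5.67×10⁻⁸·18.10) = 1.082×10⁹ K⁴.
T = (1.082×10⁹)^(1/4).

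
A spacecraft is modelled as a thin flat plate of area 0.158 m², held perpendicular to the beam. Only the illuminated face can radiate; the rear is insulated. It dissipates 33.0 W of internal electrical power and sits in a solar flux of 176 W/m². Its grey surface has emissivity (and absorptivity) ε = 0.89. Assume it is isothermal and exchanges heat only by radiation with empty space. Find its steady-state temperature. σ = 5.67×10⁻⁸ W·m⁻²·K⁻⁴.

At steady state, absorbed solar power + internal power = radiated power.
Absorbed: α·S·A_cross = 0.89·176·0.1580 = 24.75 W (cross-section A).
Total input = 24.75 + 33.0 = 57.75 W.
Radiated: εσ·A_surf·T⁴ with A_surf = A = 0.1580 m².
T⁴ = 57.75/(0.89·5.67×10⁻⁸·0.1580) = 7.243×10⁹ K⁴.

T ≈ 292 K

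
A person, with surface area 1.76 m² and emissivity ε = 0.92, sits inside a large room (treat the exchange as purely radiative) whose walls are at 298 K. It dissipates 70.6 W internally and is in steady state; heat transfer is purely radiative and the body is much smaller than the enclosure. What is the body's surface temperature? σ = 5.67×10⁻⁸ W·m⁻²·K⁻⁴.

For a small grey body in a large enclosure, net radiated power = εσA(T⁴ − T_w⁴).
Steady state: P = εσA(T⁴ − T_w⁴) with A = 1.76 m².
T⁴ = P/(εσA) + T_w⁴ = 70.6/(0.92·5.67×10⁻⁸·1.760) + (298)⁴
    = 7.690×10⁸ + 7.886×10⁹ = 8.655×10⁹ K⁴.

T ≈ 305 K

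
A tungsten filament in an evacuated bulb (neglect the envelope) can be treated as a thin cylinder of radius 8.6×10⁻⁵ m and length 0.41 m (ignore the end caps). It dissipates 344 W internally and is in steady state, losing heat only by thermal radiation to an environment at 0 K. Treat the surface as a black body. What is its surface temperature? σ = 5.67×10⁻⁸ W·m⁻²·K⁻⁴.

T ≈ 2290 K

Steady state: internal power = radiated power, P = εσA T⁴.
Radiating area A = 2πrL = 2.215×10⁻⁴ m².
T⁴ = P/(εσA) = 344/(1.0·5.67×10⁻⁸·2.215×10⁻⁴) = 2.739×10¹³ K⁴.
T = (2.739×10¹³)^(1/4).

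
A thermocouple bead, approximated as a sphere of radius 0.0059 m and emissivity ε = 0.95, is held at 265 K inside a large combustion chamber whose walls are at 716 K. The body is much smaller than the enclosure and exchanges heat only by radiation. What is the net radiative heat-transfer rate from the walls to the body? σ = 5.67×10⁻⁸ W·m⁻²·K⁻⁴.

P_net ≈ 6.08 W

For a small grey body in a large enclosure: P_net = εσA(T_body⁴ − T_wall⁴).
A = 4πr² = 4.374×10⁻⁴ m²; T_body⁴ − T_wall⁴ = 4.932×10⁹ − 2.628×10¹¹ = -2.579×10¹¹ K⁴.
|P_net| = 0.95·5.67×10⁻⁸·4.374×10⁻⁴·2.579×10¹¹.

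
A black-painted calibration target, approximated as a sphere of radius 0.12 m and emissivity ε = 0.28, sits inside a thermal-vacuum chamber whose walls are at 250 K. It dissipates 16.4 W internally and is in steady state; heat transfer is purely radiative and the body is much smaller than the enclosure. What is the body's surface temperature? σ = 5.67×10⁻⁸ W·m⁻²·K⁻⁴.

T ≈ 313 K

For a small grey body in a large enclosure, net radiated power = εσA(T⁴ − T_w⁴).
Steady state: P = εσA(T⁴ − T_w⁴) with A = 4πr² = 0.1810 m².
T⁴ = P/(εσA) + T_w⁴ = 16.4/(0.28·5.67×10⁻⁸·0.1810) + (250)⁴
    = 5.709×10⁹ + 3.906×10⁹ = 9.615×10⁹ K⁴.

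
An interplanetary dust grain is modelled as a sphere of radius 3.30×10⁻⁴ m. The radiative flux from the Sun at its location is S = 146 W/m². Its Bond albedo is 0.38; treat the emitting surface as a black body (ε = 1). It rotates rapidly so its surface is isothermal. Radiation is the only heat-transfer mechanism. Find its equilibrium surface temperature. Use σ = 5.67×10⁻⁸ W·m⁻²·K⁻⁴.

At equilibrium, absorbed power = emitted power.
Absorbing cross-section = πr² = 3.421×10⁻⁷ m²; emitting surface = 4πr² = 1.368×10⁻⁶ m² (ratio 4).
(1−a)S·A_cross = εσ·A_surf·T⁴  ⇒  T⁴ = (1−a)S/(4σ).
T⁴ = 0.620·146/(4·5.67×10⁻⁸) = 3.991×10⁸ K⁴.
T = (3.991×10⁸)^(1/4).

T ≈ 141 K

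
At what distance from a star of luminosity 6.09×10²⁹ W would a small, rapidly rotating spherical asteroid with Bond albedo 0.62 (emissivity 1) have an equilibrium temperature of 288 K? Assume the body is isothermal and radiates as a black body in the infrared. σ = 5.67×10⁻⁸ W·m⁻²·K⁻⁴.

d ≈ 3.44×10¹² m

For an isothermal black-emitting sphere, (1−a)S·πr² = σ·4πr²·T⁴ ⇒ S = 4σT⁴/(1−a).
S = 4·5.67×10⁻⁸·(288)⁴/0.380 = 4106 W/m².
Flux falls as S = L/(4πd²), so d = √(L/(4πS)) = √(6.09×10²⁹/(4π·4106)).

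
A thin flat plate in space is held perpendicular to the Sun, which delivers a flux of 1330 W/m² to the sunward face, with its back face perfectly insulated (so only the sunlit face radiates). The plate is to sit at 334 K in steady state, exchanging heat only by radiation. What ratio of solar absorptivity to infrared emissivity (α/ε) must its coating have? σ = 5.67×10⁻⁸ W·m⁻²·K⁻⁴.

Balance: αS·A = εσ·1A·T⁴ ⇒ α/ε = σT⁴/S.
α/ε = 5.67×10⁻⁸·(334)⁴/1330 = 5.67×10⁻⁸·1.244×10¹⁰/1330.

α/ε ≈ 0.531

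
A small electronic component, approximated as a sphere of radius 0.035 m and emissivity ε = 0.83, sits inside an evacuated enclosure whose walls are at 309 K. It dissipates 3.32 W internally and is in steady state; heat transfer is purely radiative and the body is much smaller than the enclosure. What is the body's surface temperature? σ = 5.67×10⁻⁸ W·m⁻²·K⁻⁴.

For a small grey body in a large enclosure, net radiated power = εσA(T⁴ − T_w⁴).
Steady state: P = εσA(T⁴ − T_w⁴) with A = 4πr² = 0.01539 m².
T⁴ = P/(εσA) + T_w⁴ = 3.32/(0.83·5.67×10⁻⁸·0.01539) + (309)⁴
    = 4.583×10⁹ + 9.117×10⁹ = 1.370×10¹⁰ K⁴.

T ≈ 342 K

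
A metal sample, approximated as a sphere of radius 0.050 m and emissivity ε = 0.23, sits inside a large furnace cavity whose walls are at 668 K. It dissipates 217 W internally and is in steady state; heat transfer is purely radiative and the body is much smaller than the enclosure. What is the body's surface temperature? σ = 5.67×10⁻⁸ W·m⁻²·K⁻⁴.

For a small grey body in a large enclosure, net radiated power = εσA(T⁴ − T_w⁴).
Steady state: P = εσA(T⁴ − T_w⁴) with A = 4πr² = 0.03142 m².
T⁴ = P/(εσA) + T_w⁴ = 217/(0.23·5.67×10⁻⁸·0.03142) + (668)⁴
    = 5.297×10¹¹ + 1.991×10¹¹ = 7.288×10¹¹ K⁴.

T ≈ 924 K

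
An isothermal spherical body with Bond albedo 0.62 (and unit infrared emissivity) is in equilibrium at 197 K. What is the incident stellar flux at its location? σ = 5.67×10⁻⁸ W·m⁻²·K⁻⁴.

S ≈ 899 W/m²

(1−a)S·πr² = σ·4πr²·T⁴ ⇒ S = 4σT⁴/(1−a).
S = 4·5.67×10⁻⁸·1.506×10⁹/0.380.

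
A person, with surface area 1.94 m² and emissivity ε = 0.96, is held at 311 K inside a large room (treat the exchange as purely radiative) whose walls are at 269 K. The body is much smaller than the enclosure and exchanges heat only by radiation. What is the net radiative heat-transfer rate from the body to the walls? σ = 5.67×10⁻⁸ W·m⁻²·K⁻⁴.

P_net ≈ 435 W

For a small grey body in a large enclosure: P_net = εσA(T_body⁴ − T_wall⁴).
A = 1.94 m²; T_body⁴ − T_wall⁴ = 9.355×10⁹ − 5.236×10⁹ = 4.119×10⁹ K⁴.
|P_net| = 0.96·5.67×10⁻⁸·1.940·4.119×10⁹.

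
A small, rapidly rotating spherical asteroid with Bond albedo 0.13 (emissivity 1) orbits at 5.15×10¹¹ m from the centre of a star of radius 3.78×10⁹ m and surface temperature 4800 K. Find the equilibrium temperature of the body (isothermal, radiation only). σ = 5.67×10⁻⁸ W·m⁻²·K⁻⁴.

The star's surface emits σT_*⁴; at distance d the flux is S = σT_*⁴(R_*/d)².
S = 5.67×10⁻⁸·(4800)⁴·(3.78×10⁹/5.15×10¹¹)² = 1622 W/m².
For an isothermal sphere T⁴ = (1−a)S/(4σ) = 6.220×10⁹ K⁴.

T ≈ 281 K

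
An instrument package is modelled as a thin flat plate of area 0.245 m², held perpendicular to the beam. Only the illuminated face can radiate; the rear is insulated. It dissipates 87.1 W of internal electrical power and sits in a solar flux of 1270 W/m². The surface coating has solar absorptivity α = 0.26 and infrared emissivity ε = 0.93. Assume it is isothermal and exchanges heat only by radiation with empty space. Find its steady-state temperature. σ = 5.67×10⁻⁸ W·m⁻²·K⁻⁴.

T ≈ 338 K

At steady state, absorbed solar power + internal power = radiated power.
Absorbed: α·S·A_cross = 0.26·1270·0.2450 = 80.90 W (cross-section A).
Total input = 80.90 + 87.1 = 168.0 W.
Radiated: εσ·A_surf·T⁴ with A_surf = A = 0.2450 m².
T⁴ = 168.0/(0.93·5.67×10⁻⁸·0.2450) = 1.300×10¹⁰ K⁴.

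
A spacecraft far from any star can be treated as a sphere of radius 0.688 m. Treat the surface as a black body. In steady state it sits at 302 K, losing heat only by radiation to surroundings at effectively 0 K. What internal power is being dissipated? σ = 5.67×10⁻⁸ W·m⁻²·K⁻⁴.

P ≈ 2810 W

Steady state: P = εσA T⁴.
A = 4πr² = 5.948 m²; T⁴ = (302)⁴ = 8.318×10⁹ K⁴.
P = 1.0 × 5.67×10⁻⁸ × 5.948 × 8.318×10⁹.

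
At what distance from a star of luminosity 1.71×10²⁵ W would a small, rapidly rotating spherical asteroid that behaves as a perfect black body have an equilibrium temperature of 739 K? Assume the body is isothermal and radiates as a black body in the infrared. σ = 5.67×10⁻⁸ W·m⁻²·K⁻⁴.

For an isothermal black-emitting sphere, (1−a)S·πr² = σ·4πr²·T⁴ ⇒ S = 4σT⁴/(1−a).
S = 4·5.67×10⁻⁸·(739)⁴/1.00 = 67640 W/m².
Flux falls as S = L/(4πd²), so d = √(L/(4πS)) = √(1.71×10²⁵/(4π·67640)).

d ≈ 4.49×10⁹ m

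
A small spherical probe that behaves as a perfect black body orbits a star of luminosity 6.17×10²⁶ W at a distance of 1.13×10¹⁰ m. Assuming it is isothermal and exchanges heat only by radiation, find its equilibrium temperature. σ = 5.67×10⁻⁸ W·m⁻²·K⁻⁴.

T ≈ 1140 K

First find the stellar flux at distance d: S = L/(4πd²) = 6.17×10²⁶/(4π·(1.13×10¹⁰)²) = 3.845×10⁵ W/m².
For an isothermal sphere, absorbed (1−a)S·πr² = emitted σ·4πr²·T⁴, so T⁴ = (1−a)S/(4σ).
T⁴ = 1.00·3.845×10⁵/(4·5.67×10⁻⁸) = 1.695×10¹² K⁴.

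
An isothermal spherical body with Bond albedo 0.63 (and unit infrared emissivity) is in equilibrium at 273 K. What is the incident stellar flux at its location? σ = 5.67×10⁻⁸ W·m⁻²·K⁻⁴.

S ≈ 3400 W/m²

(1−a)S·πr² = σ·4πr²·T⁴ ⇒ S = 4σT⁴/(1−a).
S = 4·5.67×10⁻⁸·5.555×10⁹/0.370.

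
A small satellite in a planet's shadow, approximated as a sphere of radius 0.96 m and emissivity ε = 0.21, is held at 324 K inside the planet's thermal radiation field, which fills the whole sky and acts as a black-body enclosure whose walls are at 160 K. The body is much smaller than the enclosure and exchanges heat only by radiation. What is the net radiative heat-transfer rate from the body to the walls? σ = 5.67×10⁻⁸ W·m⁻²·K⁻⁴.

For a small grey body in a large enclosure: P_net = εσA(T_body⁴ − T_wall⁴).
A = 4πr² = 11.58 m²; T_body⁴ − T_wall⁴ = 1.102×10¹⁰ − 6.554×10⁸ = 1.036×10¹⁰ K⁴.
|P_net| = 0.21·5.67×10⁻⁸·11.58·1.036×10¹⁰.

P_net ≈ 1430 W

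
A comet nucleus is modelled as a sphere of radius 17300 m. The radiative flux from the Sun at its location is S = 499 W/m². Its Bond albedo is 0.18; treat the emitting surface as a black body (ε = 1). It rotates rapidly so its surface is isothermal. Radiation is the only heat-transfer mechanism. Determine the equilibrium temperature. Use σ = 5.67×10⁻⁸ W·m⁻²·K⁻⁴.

At equilibrium, absorbed power = emitted power.
Absorbing cross-section = πr² = 9.402×10⁸ m²; emitting surface = 4πr² = 3.761×10⁹ m² (ratio 4).
(1−a)S·A_cross = εσ·A_surf·T⁴  ⇒  T⁴ = (1−a)S/(4σ).
T⁴ = 0.820·499/(4·5.67×10⁻⁸) = 1.804×10⁹ K⁴.
T = (1.804×10⁹)^(1/4).

T ≈ 206 K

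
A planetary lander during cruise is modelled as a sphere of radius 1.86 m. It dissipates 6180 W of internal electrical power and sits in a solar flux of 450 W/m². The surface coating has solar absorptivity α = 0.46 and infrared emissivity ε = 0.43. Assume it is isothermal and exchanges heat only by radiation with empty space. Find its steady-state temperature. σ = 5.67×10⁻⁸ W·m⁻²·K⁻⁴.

At steady state, absorbed solar power + internal power = radiated power.
Absorbed: α·S·A_cross = 0.46·450·10.87 = 2250 W (cross-section πr²).
Total input = 2250 + 6180 = 8430 W.
Radiated: εσ·A_surf·T⁴ with A_surf = 4πr² = 43.47 m².
T⁴ = 8430/(0.43·5.67×10⁻⁸·43.47) = 7.953×10⁹ K⁴.

T ≈ 299 K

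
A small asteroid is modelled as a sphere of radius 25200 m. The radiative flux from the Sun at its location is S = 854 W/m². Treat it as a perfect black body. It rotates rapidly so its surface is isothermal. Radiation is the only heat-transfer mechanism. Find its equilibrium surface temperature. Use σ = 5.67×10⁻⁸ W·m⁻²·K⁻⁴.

At equilibrium, absorbed power = emitted power.
Absorbing cross-section = πr² = 1.995×10⁹ m²; emitting surface = 4πr² = 7.980×10⁹ m² (ratio 4).
S·A_cross = εσ·A_surf·T⁴  ⇒  T⁴ = S/(4σ).
T⁴ = 1.00·854/(4·5.67×10⁻⁸) = 3.765×10⁹ K⁴.
T = (3.765×10⁹)^(1/4).

T ≈ 248 K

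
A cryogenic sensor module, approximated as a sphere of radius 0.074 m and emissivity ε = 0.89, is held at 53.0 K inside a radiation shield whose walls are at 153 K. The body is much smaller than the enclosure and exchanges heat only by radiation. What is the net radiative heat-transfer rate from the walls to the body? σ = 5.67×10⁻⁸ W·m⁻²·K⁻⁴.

For a small grey body in a large enclosure: P_net = εσA(T_body⁴ − T_wall⁴).
A = 4πr² = 0.06881 m²; T_body⁴ − T_wall⁴ = 7.890×10⁶ − 5.480×10⁸ = -5.401×10⁸ K⁴.
|P_net| = 0.89·5.67×10⁻⁸·0.06881·5.401×10⁸.

P_net ≈ 1.88 W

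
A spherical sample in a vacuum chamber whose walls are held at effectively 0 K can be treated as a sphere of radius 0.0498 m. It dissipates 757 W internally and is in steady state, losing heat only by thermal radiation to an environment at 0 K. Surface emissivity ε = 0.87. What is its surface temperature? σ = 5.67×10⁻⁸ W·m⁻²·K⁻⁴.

Steady state: internal power = radiated power, P = εσA T⁴.
Radiating area A = 4πr² = 0.03117 m².
T⁴ = P/(εσA) = 757/(0.87·5.67×10⁻⁸·0.03117) = 4.924×10¹¹ K⁴.
T = (4.924×10¹¹)^(1/4).

T ≈ 838 K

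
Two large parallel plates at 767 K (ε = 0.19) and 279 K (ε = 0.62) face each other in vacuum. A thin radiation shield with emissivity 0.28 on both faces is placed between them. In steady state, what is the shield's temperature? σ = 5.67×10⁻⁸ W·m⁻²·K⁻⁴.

In steady state the net flux on the hot side equals that on the cold side.
σ(T₁⁴−T_s⁴)/D₁ = σ(T_s⁴−T₂⁴)/D₂, with D₁ = 1/ε₁+1/ε_s−1 = 7.835, D₂ = 1/ε_s+1/ε₂−1 = 4.184.
Solve for T_s⁴: T_s⁴ = (D₂·T₁⁴ + D₁·T₂⁴)/(D₁+D₂) = 1.244×10¹¹ K⁴.

T_s ≈ 594 K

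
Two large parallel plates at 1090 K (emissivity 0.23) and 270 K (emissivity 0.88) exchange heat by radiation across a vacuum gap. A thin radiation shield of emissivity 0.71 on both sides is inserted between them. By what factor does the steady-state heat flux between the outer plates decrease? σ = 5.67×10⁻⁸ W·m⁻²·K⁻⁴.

factor ≈ 1.41

Without shield: q₀ = σΔ(T⁴)/(1/ε₁+1/ε₂−1) with denominator 4.484.
With shield the two gaps are in series; the resistances add: (1/ε₁+1/ε_s−1)+(1/ε_s+1/ε₂−1) = 4.756+1.545 = 6.301.
Heat-flux ratio q₀/q = 6.301/4.484.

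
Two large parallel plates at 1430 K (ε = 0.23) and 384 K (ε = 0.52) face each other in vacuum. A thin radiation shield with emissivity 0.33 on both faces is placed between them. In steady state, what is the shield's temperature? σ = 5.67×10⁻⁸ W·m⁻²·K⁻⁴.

T_s ≈ 1130 K

In steady state the net flux on the hot side equals that on the cold side.
σ(T₁⁴−T_s⁴)/D₁ = σ(T_s⁴−T₂⁴)/D₂, with D₁ = 1/ε₁+1/ε_s−1 = 6.378, D₂ = 1/ε_s+1/ε₂−1 = 3.953.
Solve for T_s⁴: T_s⁴ = (D₂·T₁⁴ + D₁·T₂⁴)/(D₁+D₂) = 1.614×10¹² K⁴.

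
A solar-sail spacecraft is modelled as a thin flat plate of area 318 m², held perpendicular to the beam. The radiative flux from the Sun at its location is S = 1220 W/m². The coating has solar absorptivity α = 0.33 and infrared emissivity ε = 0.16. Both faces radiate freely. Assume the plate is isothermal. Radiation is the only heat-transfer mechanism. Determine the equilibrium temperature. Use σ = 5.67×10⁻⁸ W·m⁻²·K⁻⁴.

T ≈ 386 K

At equilibrium, absorbed power = emitted power.
Absorbing cross-section = A = 318.0 m²; emitting surface = 2A = 636.0 m² (ratio 2).
αS·A_cross = εσ·A_surf·T⁴  ⇒  T⁴ = αS/(ε·2σ).
T⁴ = 0.330·1220/(0.16·2·5.67×10⁻⁸) = 2.219×10¹⁰ K⁴.
T = (2.219×10¹⁰)^(1/4).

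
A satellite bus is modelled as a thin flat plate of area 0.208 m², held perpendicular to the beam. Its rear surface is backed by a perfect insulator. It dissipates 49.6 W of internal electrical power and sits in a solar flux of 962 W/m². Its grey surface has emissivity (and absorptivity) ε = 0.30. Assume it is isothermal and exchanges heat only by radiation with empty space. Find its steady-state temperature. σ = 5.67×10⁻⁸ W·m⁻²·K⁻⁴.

At steady state, absorbed solar power + internal power = radiated power.
Absorbed: α·S·A_cross = 0.30·962·0.2080 = 60.03 W (cross-section A).
Total input = 60.03 + 49.6 = 109.6 W.
Radiated: εσ·A_surf·T⁴ with A_surf = A = 0.2080 m².
T⁴ = 109.6/(0.30·5.67×10⁻⁸·0.2080) = 3.099×10¹⁰ K⁴.

T ≈ 420 K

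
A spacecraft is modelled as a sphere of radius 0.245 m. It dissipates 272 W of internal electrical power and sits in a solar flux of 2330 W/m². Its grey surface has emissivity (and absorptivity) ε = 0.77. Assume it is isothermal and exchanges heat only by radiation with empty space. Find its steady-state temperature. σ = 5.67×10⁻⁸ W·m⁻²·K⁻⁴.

T ≈ 369 K

At steady state, absorbed solar power + internal power = radiated power.
Absorbed: α·S·A_cross = 0.77·2330·0.1886 = 338.3 W (cross-section πr²).
Total input = 338.3 + 272 = 610.3 W.
Radiated: εσ·A_surf·T⁴ with A_surf = 4πr² = 0.7543 m².
T⁴ = 610.3/(0.77·5.67×10⁻⁸·0.7543) = 1.853×10¹⁰ K⁴.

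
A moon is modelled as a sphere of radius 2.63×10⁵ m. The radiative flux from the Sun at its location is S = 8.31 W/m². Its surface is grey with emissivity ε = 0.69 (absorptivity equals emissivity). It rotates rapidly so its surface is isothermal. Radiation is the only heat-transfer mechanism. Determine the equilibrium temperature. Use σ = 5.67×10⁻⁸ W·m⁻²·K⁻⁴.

At equilibrium, absorbed power = emitted power.
Absorbing cross-section = πr² = 2.173×10¹¹ m²; emitting surface = 4πr² = 8.692×10¹¹ m² (ratio 4).
εS·A_cross = εσ·A_surf·T⁴  ⇒  T⁴ = S/(4σ)   (ε cancels).
T⁴ = 8.31/(4·5.67×10⁻⁸) = 3.664×10⁷ K⁴.
T = (3.664×10⁷)^(1/4).

T ≈ 77.8 K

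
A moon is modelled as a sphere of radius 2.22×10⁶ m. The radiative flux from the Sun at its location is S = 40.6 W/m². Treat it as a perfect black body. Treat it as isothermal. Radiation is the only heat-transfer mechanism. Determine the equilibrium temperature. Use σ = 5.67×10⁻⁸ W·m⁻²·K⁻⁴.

At equilibrium, absorbed power = emitted power.
Absorbing cross-section = πr² = 1.548×10¹³ m²; emitting surface = 4πr² = 6.193×10¹³ m² (ratio 4).
S·A_cross = εσ·A_surf·T⁴  ⇒  T⁴ = S/(4σ).
T⁴ = 1.00·40.6/(4·5.67×10⁻⁸) = 1.790×10⁸ K⁴.
T = (1.790×10⁸)^(1/4).

T ≈ 116 K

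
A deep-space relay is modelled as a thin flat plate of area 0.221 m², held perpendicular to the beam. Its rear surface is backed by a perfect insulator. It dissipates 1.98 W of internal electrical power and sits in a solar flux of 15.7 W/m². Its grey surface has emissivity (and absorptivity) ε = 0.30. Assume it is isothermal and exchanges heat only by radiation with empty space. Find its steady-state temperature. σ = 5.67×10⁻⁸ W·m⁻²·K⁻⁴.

At steady state, absorbed solar power + internal power = radiated power.
Absorbed: α·S·A_cross = 0.30·15.7·0.2210 = 1.041 W (cross-section A).
Total input = 1.041 + 1.98 = 3.021 W.
Radiated: εσ·A_surf·T⁴ with A_surf = A = 0.2210 m².
T⁴ = 3.021/(0.30·5.67×10⁻⁸·0.2210) = 8.036×10⁸ K⁴.

T ≈ 168 K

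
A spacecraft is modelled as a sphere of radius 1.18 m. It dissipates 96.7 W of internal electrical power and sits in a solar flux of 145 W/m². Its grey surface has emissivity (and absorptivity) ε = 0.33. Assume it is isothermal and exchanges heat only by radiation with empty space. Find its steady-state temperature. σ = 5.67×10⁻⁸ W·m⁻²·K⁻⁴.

At steady state, absorbed solar power + internal power = radiated power.
Absorbed: α·S·A_cross = 0.33·145·4.374 = 209.3 W (cross-section πr²).
Total input = 209.3 + 96.7 = 306.0 W.
Radiated: εσ·A_surf·T⁴ with A_surf = 4πr² = 17.50 m².
T⁴ = 306.0/(0.33·5.67×10⁻⁸·17.50) = 9.347×10⁸ K⁴.

T ≈ 175 K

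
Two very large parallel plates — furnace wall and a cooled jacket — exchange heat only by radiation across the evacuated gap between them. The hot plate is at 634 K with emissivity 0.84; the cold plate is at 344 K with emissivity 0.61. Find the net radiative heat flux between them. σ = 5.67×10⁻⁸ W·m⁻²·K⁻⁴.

For two infinite grey parallel plates, q = σ(T₁⁴ − T₂⁴)/(1/ε₁ + 1/ε₂ − 1).
T₁⁴ − T₂⁴ = 1.616×10¹¹ − 1.400×10¹⁰ = 1.476×10¹¹ K⁴.
1/ε₁ + 1/ε₂ − 1 = 1.190 + 1.639 − 1 = 1.830.
q = 5.67×10⁻⁸ × 1.476×10¹¹ / 1.830.

q ≈ 4570 W/m²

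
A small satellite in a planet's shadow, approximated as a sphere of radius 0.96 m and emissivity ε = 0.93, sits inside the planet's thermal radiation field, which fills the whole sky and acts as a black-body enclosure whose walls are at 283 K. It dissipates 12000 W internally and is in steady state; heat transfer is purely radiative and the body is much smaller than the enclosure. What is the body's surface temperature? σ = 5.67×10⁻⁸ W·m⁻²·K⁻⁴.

For a small grey body in a large enclosure, net radiated power = εσA(T⁴ − T_w⁴).
Steady state: P = εσA(T⁴ − T_w⁴) with A = 4πr² = 11.58 m².
T⁴ = P/(εσA) + T_w⁴ = 12000/(0.93·5.67×10⁻⁸·11.58) + (283)⁴
    = 1.965×10¹⁰ + 6.414×10⁹ = 2.606×10¹⁰ K⁴.

T ≈ 402 K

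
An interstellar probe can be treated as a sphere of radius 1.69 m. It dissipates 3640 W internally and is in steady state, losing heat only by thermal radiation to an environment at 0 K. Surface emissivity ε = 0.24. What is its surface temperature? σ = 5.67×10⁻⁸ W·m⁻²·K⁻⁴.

Steady state: internal power = radiated power, P = εσA T⁴.
Radiating area A = 4πr² = 35.89 m².
T⁴ = P/(εσA) = 3640/(0.24·5.67×10⁻⁸·35.89) = 7.453×10⁹ K⁴.
T = (7.453×10⁹)^(1/4).

T ≈ 294 K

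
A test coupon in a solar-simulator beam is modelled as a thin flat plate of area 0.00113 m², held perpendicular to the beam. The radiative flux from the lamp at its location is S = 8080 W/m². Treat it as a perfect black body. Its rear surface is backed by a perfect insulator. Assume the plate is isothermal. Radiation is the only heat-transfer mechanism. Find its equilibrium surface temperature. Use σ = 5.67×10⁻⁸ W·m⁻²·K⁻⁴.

At equilibrium, absorbed power = emitted power.
Absorbing cross-section = A = 0.001130 m²; emitting surface = A = 0.001130 m² (ratio 1).
S·A_cross = εσ·A_surf·T⁴  ⇒  T⁴ = S/(1σ).
T⁴ = 1.00·8080/(1·5.67×10⁻⁸) = 1.425×10¹¹ K⁴.
T = (1.425×10¹¹)^(1/4).

T ≈ 614 K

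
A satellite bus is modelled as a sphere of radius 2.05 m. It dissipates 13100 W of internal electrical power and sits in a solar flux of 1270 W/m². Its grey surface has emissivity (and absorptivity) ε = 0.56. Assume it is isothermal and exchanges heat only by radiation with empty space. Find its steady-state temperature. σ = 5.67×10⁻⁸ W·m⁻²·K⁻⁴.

At steady state, absorbed solar power + internal power = radiated power.
Absorbed: α·S·A_cross = 0.56·1270·13.20 = 9390 W (cross-section πr²).
Total input = 9390 + 13100 = 22490 W.
Radiated: εσ·A_surf·T⁴ with A_surf = 4πr² = 52.81 m².
T⁴ = 22490/(0.56·5.67×10⁻⁸·52.81) = 1.341×10¹⁰ K⁴.

T ≈ 340 K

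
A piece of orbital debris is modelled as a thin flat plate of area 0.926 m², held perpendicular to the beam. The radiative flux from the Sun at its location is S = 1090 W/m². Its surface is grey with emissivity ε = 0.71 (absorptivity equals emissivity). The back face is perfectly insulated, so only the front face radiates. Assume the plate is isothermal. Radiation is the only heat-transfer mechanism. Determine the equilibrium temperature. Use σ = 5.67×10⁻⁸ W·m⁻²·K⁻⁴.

At equilibrium, absorbed power = emitted power.
Absorbing cross-section = A = 0.9260 m²; emitting surface = A = 0.9260 m² (ratio 1).
εS·A_cross = εσ·A_surf·T⁴  ⇒  T⁴ = S/(1σ)   (ε cancels).
T⁴ = 1090/(1·5.67×10⁻⁸) = 1.922×10¹⁰ K⁴.
T = (1.922×10¹⁰)^(1/4).

T ≈ 372 K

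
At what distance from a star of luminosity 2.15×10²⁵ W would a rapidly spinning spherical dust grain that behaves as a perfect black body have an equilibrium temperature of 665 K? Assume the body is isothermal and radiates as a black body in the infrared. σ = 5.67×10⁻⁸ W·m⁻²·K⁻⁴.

d ≈ 6.21×10⁹ m

For an isothermal black-emitting sphere, (1−a)S·πr² = σ·4πr²·T⁴ ⇒ S = 4σT⁴/(1−a).
S = 4·5.67×10⁻⁸·(665)⁴/1.00 = 44350 W/m².
Flux falls as S = L/(4πd²), so d = √(L/(4πS)) = √(2.15×10²⁵/(4π·44350)).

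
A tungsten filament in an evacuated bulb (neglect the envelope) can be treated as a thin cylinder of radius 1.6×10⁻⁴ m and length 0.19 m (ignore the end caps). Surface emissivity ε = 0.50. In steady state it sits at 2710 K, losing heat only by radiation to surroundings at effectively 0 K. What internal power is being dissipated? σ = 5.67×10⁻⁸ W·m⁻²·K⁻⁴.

Steady state: P = εσA T⁴.
A = 2πrL = 1.910×10⁻⁴ m²; T⁴ = (2710)⁴ = 5.394×10¹³ K⁴.
P = 0.50 × 5.67×10⁻⁸ × 1.910×10⁻⁴ × 5.394×10¹³.

P ≈ 292 W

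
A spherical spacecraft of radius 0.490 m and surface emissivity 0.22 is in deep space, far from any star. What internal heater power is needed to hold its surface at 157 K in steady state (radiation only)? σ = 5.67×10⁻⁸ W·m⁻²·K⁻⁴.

P ≈ 22.9 W

P = εσ·4πr²·T⁴.
4πr² = 3.017 m²; T⁴ = 6.076×10⁸ K⁴.
P = 0.22·5.67×10⁻⁸·3.017·6.076×10⁸.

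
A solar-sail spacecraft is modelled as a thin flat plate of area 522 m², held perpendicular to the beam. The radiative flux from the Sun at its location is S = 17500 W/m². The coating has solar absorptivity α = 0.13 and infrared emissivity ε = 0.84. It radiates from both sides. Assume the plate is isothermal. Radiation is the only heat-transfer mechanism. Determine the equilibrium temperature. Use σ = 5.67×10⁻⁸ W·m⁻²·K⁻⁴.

T ≈ 393 K

At equilibrium, absorbed power = emitted power.
Absorbing cross-section = A = 522.0 m²; emitting surface = 2A = 1044 m² (ratio 2).
αS·A_cross = εσ·A_surf·T⁴  ⇒  T⁴ = αS/(ε·2σ).
T⁴ = 0.130·17500/(0.84·2·5.67×10⁻⁸) = 2.388×10¹⁰ K⁴.
T = (2.388×10¹⁰)^(1/4).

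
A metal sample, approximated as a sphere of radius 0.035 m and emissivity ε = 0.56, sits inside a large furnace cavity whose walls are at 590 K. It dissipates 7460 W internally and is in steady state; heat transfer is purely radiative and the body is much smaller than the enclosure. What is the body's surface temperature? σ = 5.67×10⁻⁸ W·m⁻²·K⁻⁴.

For a small grey body in a large enclosure, net radiated power = εσA(T⁴ − T_w⁴).
Steady state: P = εσA(T⁴ − T_w⁴) with A = 4πr² = 0.01539 m².
T⁴ = P/(εσA) + T_w⁴ = 7460/(0.56·5.67×10⁻⁸·0.01539) + (590)⁴
    = 1.526×10¹³ + 1.212×10¹¹ = 1.538×10¹³ K⁴.

T ≈ 1980 K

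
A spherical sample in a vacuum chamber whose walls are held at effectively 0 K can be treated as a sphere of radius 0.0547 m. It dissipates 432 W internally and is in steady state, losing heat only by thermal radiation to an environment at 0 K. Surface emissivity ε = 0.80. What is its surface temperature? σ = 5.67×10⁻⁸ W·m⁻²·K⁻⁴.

T ≈ 709 K

Steady state: internal power = radiated power, P = εσA T⁴.
Radiating area A = 4πr² = 0.03760 m².
T⁴ = P/(εσA) = 432/(0.80·5.67×10⁻⁸·0.03760) = 2.533×10¹¹ K⁴.
T = (2.533×10¹¹)^(1/4).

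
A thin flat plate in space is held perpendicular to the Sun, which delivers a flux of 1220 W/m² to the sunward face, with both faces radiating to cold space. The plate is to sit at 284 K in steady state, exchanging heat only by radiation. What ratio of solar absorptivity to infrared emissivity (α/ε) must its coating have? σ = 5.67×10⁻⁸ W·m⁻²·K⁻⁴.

α/ε ≈ 0.605

Balance: αS·A = εσ·2A·T⁴ ⇒ α/ε = 2σT⁴/S.
α/ε = 2·5.67×10⁻⁸·(284)⁴/1220 = 2·5.67×10⁻⁸·6.505×10⁹/1220.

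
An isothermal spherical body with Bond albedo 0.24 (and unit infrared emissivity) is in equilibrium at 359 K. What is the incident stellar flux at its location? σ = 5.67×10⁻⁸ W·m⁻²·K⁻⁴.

S ≈ 4960 W/m²

(1−a)S·πr² = σ·4πr²·T⁴ ⇒ S = 4σT⁴/(1−a).
S = 4·5.67×10⁻⁸·1.661×10¹⁰/0.760.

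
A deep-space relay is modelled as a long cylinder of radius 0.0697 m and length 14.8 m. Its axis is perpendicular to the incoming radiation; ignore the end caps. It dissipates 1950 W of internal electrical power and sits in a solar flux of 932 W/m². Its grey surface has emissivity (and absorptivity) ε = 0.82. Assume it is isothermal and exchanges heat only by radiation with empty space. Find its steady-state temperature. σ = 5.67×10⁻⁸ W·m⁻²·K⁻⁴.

At steady state, absorbed solar power + internal power = radiated power.
Absorbed: α·S·A_cross = 0.82·932·2.063 = 1577 W (cross-section 2rL).
Total input = 1577 + 1950 = 3527 W.
Radiated: εσ·A_surf·T⁴ with A_surf = 2πrL = 6.481 m².
T⁴ = 3527/(0.82·5.67×10⁻⁸·6.481) = 1.170×10¹⁰ K⁴.

T ≈ 329 K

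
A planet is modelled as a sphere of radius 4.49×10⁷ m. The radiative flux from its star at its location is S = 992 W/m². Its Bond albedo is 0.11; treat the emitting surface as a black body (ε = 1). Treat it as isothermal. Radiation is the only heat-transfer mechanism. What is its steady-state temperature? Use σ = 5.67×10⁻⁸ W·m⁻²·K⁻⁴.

T ≈ 250 K

At equilibrium, absorbed power = emitted power.
Absorbing cross-section = πr² = 6.333×10¹⁵ m²; emitting surface = 4πr² = 2.533×10¹⁶ m² (ratio 4).
(1−a)S·A_cross = εσ·A_surf·T⁴  ⇒  T⁴ = (1−a)S/(4σ).
T⁴ = 0.890·992/(4·5.67×10⁻⁸) = 3.893×10⁹ K⁴.
T = (3.893×10⁹)^(1/4).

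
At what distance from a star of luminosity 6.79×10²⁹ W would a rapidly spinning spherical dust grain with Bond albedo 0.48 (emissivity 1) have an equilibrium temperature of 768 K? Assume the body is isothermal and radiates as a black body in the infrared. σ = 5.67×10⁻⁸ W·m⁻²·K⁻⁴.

For an isothermal black-emitting sphere, (1−a)S·πr² = σ·4πr²·T⁴ ⇒ S = 4σT⁴/(1−a).
S = 4·5.67×10⁻⁸·(768)⁴/0.520 = 1.517×10⁵ W/m².
Flux falls as S = L/(4πd²), so d = √(L/(4πS)) = √(6.79×10²⁹/(4π·1.517×10⁵)).

d ≈ 5.97×10¹¹ m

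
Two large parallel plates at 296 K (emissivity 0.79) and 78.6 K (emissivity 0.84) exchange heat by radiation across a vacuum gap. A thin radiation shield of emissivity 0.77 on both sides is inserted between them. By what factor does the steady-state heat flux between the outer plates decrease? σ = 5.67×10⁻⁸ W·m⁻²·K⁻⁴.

Without shield: q₀ = σΔ(T⁴)/(1/ε₁+1/ε₂−1) with denominator 1.456.
With shield the two gaps are in series; the resistances add: (1/ε₁+1/ε_s−1)+(1/ε_s+1/ε₂−1) = 1.565+1.489 = 3.054.
Heat-flux ratio q₀/q = 3.054/1.456.

factor ≈ 2.10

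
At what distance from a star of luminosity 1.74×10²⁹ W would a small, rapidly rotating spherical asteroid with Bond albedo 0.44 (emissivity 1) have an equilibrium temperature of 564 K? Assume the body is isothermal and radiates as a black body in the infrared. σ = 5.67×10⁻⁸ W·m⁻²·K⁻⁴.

d ≈ 5.81×10¹¹ m

For an isothermal black-emitting sphere, (1−a)S·πr² = σ·4πr²·T⁴ ⇒ S = 4σT⁴/(1−a).
S = 4·5.67×10⁻⁸·(564)⁴/0.560 = 40980 W/m².
Flux falls as S = L/(4πd²), so d = √(L/(4πS)) = √(1.74×10²⁹/(4π·40980)).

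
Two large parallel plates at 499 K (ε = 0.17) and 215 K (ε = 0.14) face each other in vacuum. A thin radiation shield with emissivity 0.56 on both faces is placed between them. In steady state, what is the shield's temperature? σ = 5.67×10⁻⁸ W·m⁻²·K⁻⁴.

In steady state the net flux on the hot side equals that on the cold side.
σ(T₁⁴−T_s⁴)/D₁ = σ(T_s⁴−T₂⁴)/D₂, with D₁ = 1/ε₁+1/ε_s−1 = 6.668, D₂ = 1/ε_s+1/ε₂−1 = 7.929.
Solve for T_s⁴: T_s⁴ = (D₂·T₁⁴ + D₁·T₂⁴)/(D₁+D₂) = 3.465×10¹⁰ K⁴.

T_s ≈ 431 K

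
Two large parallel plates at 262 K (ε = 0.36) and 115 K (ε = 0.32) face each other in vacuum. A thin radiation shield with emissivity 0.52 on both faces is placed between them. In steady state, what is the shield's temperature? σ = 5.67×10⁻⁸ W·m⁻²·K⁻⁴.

In steady state the net flux on the hot side equals that on the cold side.
σ(T₁⁴−T_s⁴)/D₁ = σ(T_s⁴−T₂⁴)/D₂, with D₁ = 1/ε₁+1/ε_s−1 = 3.701, D₂ = 1/ε_s+1/ε₂−1 = 4.048.
Solve for T_s⁴: T_s⁴ = (D₂·T₁⁴ + D₁·T₂⁴)/(D₁+D₂) = 2.545×10⁹ K⁴.

T_s ≈ 225 K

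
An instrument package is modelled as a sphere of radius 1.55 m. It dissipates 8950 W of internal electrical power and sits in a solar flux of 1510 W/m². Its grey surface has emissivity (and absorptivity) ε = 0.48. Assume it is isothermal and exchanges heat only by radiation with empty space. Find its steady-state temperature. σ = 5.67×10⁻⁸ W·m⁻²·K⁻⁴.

T ≈ 364 K

At steady state, absorbed solar power + internal power = radiated power.
Absorbed: α·S·A_cross = 0.48·1510·7.548 = 5471 W (cross-section πr²).
Total input = 5471 + 8950 = 14420 W.
Radiated: εσ·A_surf·T⁴ with A_surf = 4πr² = 30.19 m².
T⁴ = 14420/(0.48·5.67×10⁻⁸·30.19) = 1.755×10¹⁰ K⁴.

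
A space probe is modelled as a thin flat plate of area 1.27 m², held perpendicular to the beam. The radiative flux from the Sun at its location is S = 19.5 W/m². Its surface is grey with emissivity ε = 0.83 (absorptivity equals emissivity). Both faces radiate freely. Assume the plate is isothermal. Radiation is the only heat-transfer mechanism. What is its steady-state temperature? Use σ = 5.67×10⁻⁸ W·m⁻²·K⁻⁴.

T ≈ 115 K

At equilibrium, absorbed power = emitted power.
Absorbing cross-section = A = 1.270 m²; emitting surface = 2A = 2.540 m² (ratio 2).
εS·A_cross = εσ·A_surf·T⁴  ⇒  T⁴ = S/(2σ)   (ε cancels).
T⁴ = 19.5/(2·5.67×10⁻⁸) = 1.720×10⁸ K⁴.
T = (1.720×10⁸)^(1/4).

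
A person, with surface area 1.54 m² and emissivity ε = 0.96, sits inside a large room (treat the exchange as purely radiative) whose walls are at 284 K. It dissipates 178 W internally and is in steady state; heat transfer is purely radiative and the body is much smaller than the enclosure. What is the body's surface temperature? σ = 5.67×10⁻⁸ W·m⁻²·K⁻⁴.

For a small grey body in a large enclosure, net radiated power = εσA(T⁴ − T_w⁴).
Steady state: P = εσA(T⁴ − T_w⁴) with A = 1.54 m².
T⁴ = P/(εσA) + T_w⁴ = 178/(0.96·5.67×10⁻⁸·1.540) + (284)⁴
    = 2.123×10⁹ + 6.505×10⁹ = 8.629×10⁹ K⁴.

T ≈ 305 K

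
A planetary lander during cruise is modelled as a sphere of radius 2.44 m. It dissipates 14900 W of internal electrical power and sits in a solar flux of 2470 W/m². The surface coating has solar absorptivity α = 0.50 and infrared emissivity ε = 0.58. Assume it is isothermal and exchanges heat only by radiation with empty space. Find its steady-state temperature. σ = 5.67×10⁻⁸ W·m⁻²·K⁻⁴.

T ≈ 353 K

At steady state, absorbed solar power + internal power = radiated power.
Absorbed: α·S·A_cross = 0.50·2470·18.70 = 23100 W (cross-section πr²).
Total input = 23100 + 14900 = 38000 W.
Radiated: εσ·A_surf·T⁴ with A_surf = 4πr² = 74.82 m².
T⁴ = 38000/(0.58·5.67×10⁻⁸·74.82) = 1.544×10¹⁰ K⁴.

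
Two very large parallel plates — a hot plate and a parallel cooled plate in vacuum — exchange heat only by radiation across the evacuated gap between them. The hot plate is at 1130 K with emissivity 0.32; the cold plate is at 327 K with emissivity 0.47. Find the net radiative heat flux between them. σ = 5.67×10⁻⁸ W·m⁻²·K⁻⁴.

For two infinite grey parallel plates, q = σ(T₁⁴ − T₂⁴)/(1/ε₁ + 1/ε₂ − 1).
T₁⁴ − T₂⁴ = 1.630×10¹² − 1.143×10¹⁰ = 1.619×10¹² K⁴.
1/ε₁ + 1/ε₂ − 1 = 3.125 + 2.128 − 1 = 4.253.
q = 5.67×10⁻⁸ × 1.619×10¹² / 4.253.

q ≈ 21600 W/m²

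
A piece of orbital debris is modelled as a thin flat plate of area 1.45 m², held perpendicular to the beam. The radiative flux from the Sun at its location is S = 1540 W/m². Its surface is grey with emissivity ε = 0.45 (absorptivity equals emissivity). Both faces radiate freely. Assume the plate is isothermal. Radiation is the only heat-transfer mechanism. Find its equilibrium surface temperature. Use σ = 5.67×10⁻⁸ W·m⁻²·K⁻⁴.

T ≈ 341 K

At equilibrium, absorbed power = emitted power.
Absorbing cross-section = A = 1.450 m²; emitting surface = 2A = 2.900 m² (ratio 2).
εS·A_cross = εσ·A_surf·T⁴  ⇒  T⁴ = S/(2σ)   (ε cancels).
T⁴ = 1540/(2·5.67×10⁻⁸) = 1.358×10¹⁰ K⁴.
T = (1.358×10¹⁰)^(1/4).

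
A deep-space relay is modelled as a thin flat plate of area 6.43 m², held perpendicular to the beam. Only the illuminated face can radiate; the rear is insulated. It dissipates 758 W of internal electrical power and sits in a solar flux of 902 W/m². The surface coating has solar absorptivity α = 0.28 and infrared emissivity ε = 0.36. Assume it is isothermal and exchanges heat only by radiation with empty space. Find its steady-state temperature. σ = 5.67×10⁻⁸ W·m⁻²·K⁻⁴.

T ≈ 367 K

At steady state, absorbed solar power + internal power = radiated power.
Absorbed: α·S·A_cross = 0.28·902·6.430 = 1624 W (cross-section A).
Total input = 1624 + 758 = 2382 W.
Radiated: εσ·A_surf·T⁴ with A_surf = A = 6.430 m².
T⁴ = 2382/(0.36·5.67×10⁻⁸·6.430) = 1.815×10¹⁰ K⁴.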